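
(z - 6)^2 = z^2 - 12*z + 36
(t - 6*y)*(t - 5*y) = t^2 - 11*t*y + 30*y^2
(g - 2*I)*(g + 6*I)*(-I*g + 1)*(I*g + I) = g^4 + g^3 + 5*I*g^3 + 8*g^2 + 5*I*g^2 + 8*g + 12*I*g + 12*I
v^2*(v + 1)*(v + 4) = v^4 + 5*v^3 + 4*v^2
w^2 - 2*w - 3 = (w - 3)*(w + 1)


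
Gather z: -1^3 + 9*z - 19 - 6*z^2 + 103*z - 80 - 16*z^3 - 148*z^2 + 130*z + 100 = -16*z^3 - 154*z^2 + 242*z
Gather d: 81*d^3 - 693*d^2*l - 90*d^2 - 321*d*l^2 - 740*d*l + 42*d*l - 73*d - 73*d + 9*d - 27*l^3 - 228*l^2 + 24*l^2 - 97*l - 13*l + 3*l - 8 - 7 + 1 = 81*d^3 + d^2*(-693*l - 90) + d*(-321*l^2 - 698*l - 137) - 27*l^3 - 204*l^2 - 107*l - 14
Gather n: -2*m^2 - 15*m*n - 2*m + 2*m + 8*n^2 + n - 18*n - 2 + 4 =-2*m^2 + 8*n^2 + n*(-15*m - 17) + 2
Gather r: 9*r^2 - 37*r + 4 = 9*r^2 - 37*r + 4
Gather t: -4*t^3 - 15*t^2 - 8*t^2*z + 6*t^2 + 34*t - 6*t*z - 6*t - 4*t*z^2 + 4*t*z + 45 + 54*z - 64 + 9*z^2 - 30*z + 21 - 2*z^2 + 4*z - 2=-4*t^3 + t^2*(-8*z - 9) + t*(-4*z^2 - 2*z + 28) + 7*z^2 + 28*z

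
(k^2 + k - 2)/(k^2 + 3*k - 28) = (k^2 + k - 2)/(k^2 + 3*k - 28)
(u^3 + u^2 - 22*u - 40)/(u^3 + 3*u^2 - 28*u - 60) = (u + 4)/(u + 6)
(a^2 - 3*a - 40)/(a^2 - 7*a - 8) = (a + 5)/(a + 1)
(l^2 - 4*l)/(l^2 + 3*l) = (l - 4)/(l + 3)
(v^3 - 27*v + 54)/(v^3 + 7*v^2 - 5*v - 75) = (v^2 + 3*v - 18)/(v^2 + 10*v + 25)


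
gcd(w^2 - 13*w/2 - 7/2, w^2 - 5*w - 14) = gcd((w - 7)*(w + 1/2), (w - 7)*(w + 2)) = w - 7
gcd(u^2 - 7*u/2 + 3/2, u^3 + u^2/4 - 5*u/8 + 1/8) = u - 1/2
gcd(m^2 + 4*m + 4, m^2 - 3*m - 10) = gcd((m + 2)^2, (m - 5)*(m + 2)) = m + 2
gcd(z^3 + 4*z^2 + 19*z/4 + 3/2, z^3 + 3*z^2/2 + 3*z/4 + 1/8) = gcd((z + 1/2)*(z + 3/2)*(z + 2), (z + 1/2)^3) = z + 1/2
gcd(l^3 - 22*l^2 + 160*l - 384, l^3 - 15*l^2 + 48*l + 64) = l^2 - 16*l + 64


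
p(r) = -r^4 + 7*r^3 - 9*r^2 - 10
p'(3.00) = 27.00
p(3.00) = 17.00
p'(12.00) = -4104.00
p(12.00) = -9946.00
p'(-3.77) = 580.66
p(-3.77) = -715.00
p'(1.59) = 8.39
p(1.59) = -11.01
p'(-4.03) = 675.40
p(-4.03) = -878.09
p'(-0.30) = 7.40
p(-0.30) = -11.01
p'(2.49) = 23.63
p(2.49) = 3.83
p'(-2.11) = 169.05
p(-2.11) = -135.65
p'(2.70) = 25.76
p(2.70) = 9.03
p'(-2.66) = 271.75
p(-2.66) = -255.49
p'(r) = -4*r^3 + 21*r^2 - 18*r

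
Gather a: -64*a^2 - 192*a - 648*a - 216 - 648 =-64*a^2 - 840*a - 864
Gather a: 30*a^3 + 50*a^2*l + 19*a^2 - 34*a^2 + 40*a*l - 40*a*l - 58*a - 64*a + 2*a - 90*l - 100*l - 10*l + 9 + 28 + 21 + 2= 30*a^3 + a^2*(50*l - 15) - 120*a - 200*l + 60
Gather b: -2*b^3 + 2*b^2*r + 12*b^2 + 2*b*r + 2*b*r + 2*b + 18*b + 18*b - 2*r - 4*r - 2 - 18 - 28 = -2*b^3 + b^2*(2*r + 12) + b*(4*r + 38) - 6*r - 48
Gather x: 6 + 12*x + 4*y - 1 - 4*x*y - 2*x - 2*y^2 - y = x*(10 - 4*y) - 2*y^2 + 3*y + 5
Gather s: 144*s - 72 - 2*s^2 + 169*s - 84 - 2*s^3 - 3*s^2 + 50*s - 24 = -2*s^3 - 5*s^2 + 363*s - 180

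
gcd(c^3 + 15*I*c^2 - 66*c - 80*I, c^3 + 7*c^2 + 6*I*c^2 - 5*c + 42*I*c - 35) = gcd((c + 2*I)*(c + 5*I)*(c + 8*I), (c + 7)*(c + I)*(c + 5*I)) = c + 5*I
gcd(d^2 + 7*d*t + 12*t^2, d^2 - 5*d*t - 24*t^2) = d + 3*t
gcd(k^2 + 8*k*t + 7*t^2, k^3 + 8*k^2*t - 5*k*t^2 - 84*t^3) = k + 7*t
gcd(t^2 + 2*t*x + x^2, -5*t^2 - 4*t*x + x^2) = t + x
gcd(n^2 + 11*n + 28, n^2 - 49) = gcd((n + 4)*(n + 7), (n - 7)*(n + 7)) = n + 7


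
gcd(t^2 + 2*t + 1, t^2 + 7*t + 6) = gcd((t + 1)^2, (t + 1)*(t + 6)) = t + 1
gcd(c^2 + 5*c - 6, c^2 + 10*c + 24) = c + 6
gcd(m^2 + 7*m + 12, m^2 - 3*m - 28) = m + 4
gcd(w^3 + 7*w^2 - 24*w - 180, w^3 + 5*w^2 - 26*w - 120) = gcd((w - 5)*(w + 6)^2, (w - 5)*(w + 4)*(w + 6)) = w^2 + w - 30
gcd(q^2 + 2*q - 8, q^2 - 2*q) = q - 2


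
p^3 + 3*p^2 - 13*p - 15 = (p - 3)*(p + 1)*(p + 5)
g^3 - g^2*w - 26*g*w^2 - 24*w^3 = (g - 6*w)*(g + w)*(g + 4*w)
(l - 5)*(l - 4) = l^2 - 9*l + 20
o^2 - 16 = (o - 4)*(o + 4)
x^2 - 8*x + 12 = (x - 6)*(x - 2)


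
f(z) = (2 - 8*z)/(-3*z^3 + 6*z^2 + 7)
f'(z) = (2 - 8*z)*(9*z^2 - 12*z)/(-3*z^3 + 6*z^2 + 7)^2 - 8/(-3*z^3 + 6*z^2 + 7) = 2*(12*z^3 - 24*z^2 - 3*z*(3*z - 4)*(4*z - 1) - 28)/(-3*z^3 + 6*z^2 + 7)^2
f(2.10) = -2.61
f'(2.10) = -8.06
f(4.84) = 0.19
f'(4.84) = -0.11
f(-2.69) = 0.22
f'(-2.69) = 0.12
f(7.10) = 0.07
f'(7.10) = -0.02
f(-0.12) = 0.42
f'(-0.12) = -1.04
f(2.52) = 6.25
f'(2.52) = -55.10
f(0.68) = -0.39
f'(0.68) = -0.73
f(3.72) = 0.43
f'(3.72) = -0.41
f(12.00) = 0.02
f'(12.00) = 0.00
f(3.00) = 1.10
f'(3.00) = -2.08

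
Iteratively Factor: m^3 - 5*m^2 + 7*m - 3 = (m - 3)*(m^2 - 2*m + 1) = (m - 3)*(m - 1)*(m - 1)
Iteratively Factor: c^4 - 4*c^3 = (c)*(c^3 - 4*c^2) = c^2*(c^2 - 4*c) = c^3*(c - 4)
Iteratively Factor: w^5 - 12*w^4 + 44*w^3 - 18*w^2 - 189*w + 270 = (w + 2)*(w^4 - 14*w^3 + 72*w^2 - 162*w + 135) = (w - 3)*(w + 2)*(w^3 - 11*w^2 + 39*w - 45) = (w - 3)^2*(w + 2)*(w^2 - 8*w + 15) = (w - 5)*(w - 3)^2*(w + 2)*(w - 3)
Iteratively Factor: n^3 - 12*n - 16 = (n - 4)*(n^2 + 4*n + 4) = (n - 4)*(n + 2)*(n + 2)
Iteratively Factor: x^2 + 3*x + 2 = (x + 1)*(x + 2)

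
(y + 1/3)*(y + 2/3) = y^2 + y + 2/9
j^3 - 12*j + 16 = (j - 2)^2*(j + 4)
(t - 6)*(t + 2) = t^2 - 4*t - 12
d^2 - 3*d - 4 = (d - 4)*(d + 1)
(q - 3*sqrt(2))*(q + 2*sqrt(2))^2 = q^3 + sqrt(2)*q^2 - 16*q - 24*sqrt(2)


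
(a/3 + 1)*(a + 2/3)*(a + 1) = a^3/3 + 14*a^2/9 + 17*a/9 + 2/3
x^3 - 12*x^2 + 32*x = x*(x - 8)*(x - 4)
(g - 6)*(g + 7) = g^2 + g - 42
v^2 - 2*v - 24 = (v - 6)*(v + 4)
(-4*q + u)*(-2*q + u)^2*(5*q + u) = -80*q^4 + 84*q^3*u - 20*q^2*u^2 - 3*q*u^3 + u^4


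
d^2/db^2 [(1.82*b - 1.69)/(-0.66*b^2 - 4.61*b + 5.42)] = (-(1.32*b + 4.61)*(1.82*b - 1.69)*(2.64*b + 9.22) + (7.2072*b + 14.5496)*(0.66*b^2 + 4.61*b - 5.42))/(0.66*b^2 + 4.61*b - 5.42)^3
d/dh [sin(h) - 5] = cos(h)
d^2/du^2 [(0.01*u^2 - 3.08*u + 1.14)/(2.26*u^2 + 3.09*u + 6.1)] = (-31.602484*u^3 + 34.108824*u^2 + 302.531736*u + 107.191628)/(11.543176*u^6 + 47.347452*u^5 + 158.205198*u^4 + 285.096069*u^3 + 427.01403*u^2 + 344.9367*u + 226.981)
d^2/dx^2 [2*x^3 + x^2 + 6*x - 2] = 12*x + 2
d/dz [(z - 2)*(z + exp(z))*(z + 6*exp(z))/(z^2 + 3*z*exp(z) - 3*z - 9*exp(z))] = (-(z - 2)*(z + exp(z))*(z + 6*exp(z))*(3*z*exp(z) + 2*z - 6*exp(z) - 3) + ((z - 2)*(z + exp(z))*(6*exp(z) + 1) + (z - 2)*(z + 6*exp(z))*(exp(z) + 1) + (z + exp(z))*(z + 6*exp(z)))*(z^2 + 3*z*exp(z) - 3*z - 9*exp(z)))/(z^2 + 3*z*exp(z) - 3*z - 9*exp(z))^2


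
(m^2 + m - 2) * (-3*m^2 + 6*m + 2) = -3*m^4 + 3*m^3 + 14*m^2 - 10*m - 4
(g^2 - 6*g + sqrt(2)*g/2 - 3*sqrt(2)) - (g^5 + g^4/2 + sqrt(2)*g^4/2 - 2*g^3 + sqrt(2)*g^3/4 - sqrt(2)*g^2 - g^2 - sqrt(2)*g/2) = -g^5 - sqrt(2)*g^4/2 - g^4/2 - sqrt(2)*g^3/4 + 2*g^3 + sqrt(2)*g^2 + 2*g^2 - 6*g + sqrt(2)*g - 3*sqrt(2)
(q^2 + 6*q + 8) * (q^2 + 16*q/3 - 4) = q^4 + 34*q^3/3 + 36*q^2 + 56*q/3 - 32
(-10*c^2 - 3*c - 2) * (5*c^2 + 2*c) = -50*c^4 - 35*c^3 - 16*c^2 - 4*c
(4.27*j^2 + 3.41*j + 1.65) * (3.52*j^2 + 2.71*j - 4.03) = 15.0304*j^4 + 23.5749*j^3 - 2.159*j^2 - 9.2708*j - 6.6495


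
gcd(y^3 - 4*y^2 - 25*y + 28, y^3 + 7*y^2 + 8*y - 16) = y^2 + 3*y - 4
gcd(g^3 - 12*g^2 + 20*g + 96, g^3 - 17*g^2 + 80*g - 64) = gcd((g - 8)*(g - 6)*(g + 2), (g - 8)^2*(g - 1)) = g - 8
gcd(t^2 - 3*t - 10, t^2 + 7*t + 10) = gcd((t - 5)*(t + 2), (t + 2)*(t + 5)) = t + 2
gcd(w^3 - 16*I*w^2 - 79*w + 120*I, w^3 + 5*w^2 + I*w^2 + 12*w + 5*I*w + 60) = w - 3*I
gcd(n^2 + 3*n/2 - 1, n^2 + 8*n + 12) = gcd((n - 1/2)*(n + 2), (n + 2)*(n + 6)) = n + 2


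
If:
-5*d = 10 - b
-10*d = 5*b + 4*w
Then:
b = 20/7 - 4*w/7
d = -4*w/35 - 10/7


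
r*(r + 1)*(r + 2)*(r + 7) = r^4 + 10*r^3 + 23*r^2 + 14*r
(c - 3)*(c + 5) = c^2 + 2*c - 15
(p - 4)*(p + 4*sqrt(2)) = p^2 - 4*p + 4*sqrt(2)*p - 16*sqrt(2)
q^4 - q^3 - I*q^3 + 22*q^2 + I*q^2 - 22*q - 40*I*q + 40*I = (q - 1)*(q - 4*I)*(q - 2*I)*(q + 5*I)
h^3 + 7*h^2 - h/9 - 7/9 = (h - 1/3)*(h + 1/3)*(h + 7)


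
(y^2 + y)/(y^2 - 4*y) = (y + 1)/(y - 4)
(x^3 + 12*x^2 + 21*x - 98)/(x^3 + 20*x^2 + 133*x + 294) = (x - 2)/(x + 6)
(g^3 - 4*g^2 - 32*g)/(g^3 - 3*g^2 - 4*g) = (-g^2 + 4*g + 32)/(-g^2 + 3*g + 4)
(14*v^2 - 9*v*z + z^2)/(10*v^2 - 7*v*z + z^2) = (-7*v + z)/(-5*v + z)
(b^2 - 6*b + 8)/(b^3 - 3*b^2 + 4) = (b - 4)/(b^2 - b - 2)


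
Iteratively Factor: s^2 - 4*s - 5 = (s + 1)*(s - 5)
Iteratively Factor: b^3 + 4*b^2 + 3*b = (b + 3)*(b^2 + b) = b*(b + 3)*(b + 1)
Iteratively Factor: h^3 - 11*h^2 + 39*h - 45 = (h - 3)*(h^2 - 8*h + 15) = (h - 3)^2*(h - 5)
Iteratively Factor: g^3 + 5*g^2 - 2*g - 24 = (g - 2)*(g^2 + 7*g + 12) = (g - 2)*(g + 4)*(g + 3)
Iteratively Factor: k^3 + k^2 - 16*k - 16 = (k - 4)*(k^2 + 5*k + 4) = (k - 4)*(k + 4)*(k + 1)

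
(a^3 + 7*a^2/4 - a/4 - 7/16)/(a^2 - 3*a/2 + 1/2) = (8*a^2 + 18*a + 7)/(8*(a - 1))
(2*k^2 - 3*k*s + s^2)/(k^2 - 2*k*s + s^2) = (-2*k + s)/(-k + s)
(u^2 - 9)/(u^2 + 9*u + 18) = (u - 3)/(u + 6)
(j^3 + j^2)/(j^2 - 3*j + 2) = j^2*(j + 1)/(j^2 - 3*j + 2)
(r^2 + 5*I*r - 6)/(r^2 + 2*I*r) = (r + 3*I)/r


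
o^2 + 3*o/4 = o*(o + 3/4)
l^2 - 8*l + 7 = (l - 7)*(l - 1)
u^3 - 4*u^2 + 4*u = u*(u - 2)^2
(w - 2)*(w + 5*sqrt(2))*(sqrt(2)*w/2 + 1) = sqrt(2)*w^3/2 - sqrt(2)*w^2 + 6*w^2 - 12*w + 5*sqrt(2)*w - 10*sqrt(2)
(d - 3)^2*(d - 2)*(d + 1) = d^4 - 7*d^3 + 13*d^2 + 3*d - 18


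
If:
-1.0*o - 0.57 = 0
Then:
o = -0.57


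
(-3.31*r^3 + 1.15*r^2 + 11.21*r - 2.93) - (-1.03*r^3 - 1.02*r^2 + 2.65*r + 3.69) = -2.28*r^3 + 2.17*r^2 + 8.56*r - 6.62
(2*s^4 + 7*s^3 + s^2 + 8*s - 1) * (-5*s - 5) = -10*s^5 - 45*s^4 - 40*s^3 - 45*s^2 - 35*s + 5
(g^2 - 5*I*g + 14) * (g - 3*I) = g^3 - 8*I*g^2 - g - 42*I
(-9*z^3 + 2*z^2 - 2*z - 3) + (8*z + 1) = -9*z^3 + 2*z^2 + 6*z - 2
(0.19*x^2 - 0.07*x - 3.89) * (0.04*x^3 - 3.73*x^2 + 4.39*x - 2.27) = 0.0076*x^5 - 0.7115*x^4 + 0.9396*x^3 + 13.7711*x^2 - 16.9182*x + 8.8303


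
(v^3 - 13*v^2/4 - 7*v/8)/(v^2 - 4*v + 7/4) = v*(4*v + 1)/(2*(2*v - 1))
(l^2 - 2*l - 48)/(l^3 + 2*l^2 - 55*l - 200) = (l + 6)/(l^2 + 10*l + 25)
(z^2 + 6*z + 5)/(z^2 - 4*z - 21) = (z^2 + 6*z + 5)/(z^2 - 4*z - 21)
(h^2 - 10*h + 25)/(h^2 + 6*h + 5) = (h^2 - 10*h + 25)/(h^2 + 6*h + 5)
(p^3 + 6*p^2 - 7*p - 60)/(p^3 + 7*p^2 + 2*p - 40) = (p - 3)/(p - 2)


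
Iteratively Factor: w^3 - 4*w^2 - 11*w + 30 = (w - 2)*(w^2 - 2*w - 15) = (w - 5)*(w - 2)*(w + 3)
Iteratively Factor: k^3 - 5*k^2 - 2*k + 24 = (k + 2)*(k^2 - 7*k + 12) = (k - 3)*(k + 2)*(k - 4)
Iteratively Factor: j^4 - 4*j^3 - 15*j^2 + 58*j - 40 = (j - 1)*(j^3 - 3*j^2 - 18*j + 40) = (j - 1)*(j + 4)*(j^2 - 7*j + 10) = (j - 5)*(j - 1)*(j + 4)*(j - 2)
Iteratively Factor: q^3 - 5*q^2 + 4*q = (q)*(q^2 - 5*q + 4) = q*(q - 1)*(q - 4)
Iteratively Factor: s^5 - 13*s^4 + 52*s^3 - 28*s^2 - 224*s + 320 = (s + 2)*(s^4 - 15*s^3 + 82*s^2 - 192*s + 160) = (s - 4)*(s + 2)*(s^3 - 11*s^2 + 38*s - 40) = (s - 4)*(s - 2)*(s + 2)*(s^2 - 9*s + 20) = (s - 4)^2*(s - 2)*(s + 2)*(s - 5)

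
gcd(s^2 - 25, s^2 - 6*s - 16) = 1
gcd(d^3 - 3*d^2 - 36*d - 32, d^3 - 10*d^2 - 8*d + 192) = d^2 - 4*d - 32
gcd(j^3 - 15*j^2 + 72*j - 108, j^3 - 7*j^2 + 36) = j^2 - 9*j + 18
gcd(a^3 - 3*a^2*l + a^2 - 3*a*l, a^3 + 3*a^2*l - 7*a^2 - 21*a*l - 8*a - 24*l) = a + 1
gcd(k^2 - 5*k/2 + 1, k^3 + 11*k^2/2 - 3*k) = k - 1/2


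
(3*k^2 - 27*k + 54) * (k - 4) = 3*k^3 - 39*k^2 + 162*k - 216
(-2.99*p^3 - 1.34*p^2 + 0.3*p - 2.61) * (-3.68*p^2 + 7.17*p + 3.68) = 11.0032*p^5 - 16.5071*p^4 - 21.715*p^3 + 6.8246*p^2 - 17.6097*p - 9.6048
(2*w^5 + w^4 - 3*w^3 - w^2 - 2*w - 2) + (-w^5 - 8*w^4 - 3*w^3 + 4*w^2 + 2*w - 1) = w^5 - 7*w^4 - 6*w^3 + 3*w^2 - 3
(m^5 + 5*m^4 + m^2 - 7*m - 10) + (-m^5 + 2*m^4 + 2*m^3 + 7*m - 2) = 7*m^4 + 2*m^3 + m^2 - 12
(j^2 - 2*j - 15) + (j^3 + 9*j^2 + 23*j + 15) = j^3 + 10*j^2 + 21*j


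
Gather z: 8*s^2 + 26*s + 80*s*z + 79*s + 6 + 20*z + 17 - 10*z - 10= 8*s^2 + 105*s + z*(80*s + 10) + 13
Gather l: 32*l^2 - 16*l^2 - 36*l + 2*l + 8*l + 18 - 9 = 16*l^2 - 26*l + 9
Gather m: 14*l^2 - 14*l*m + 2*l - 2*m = 14*l^2 + 2*l + m*(-14*l - 2)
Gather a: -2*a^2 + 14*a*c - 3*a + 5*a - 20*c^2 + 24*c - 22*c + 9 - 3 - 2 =-2*a^2 + a*(14*c + 2) - 20*c^2 + 2*c + 4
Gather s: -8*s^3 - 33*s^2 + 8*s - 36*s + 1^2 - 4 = -8*s^3 - 33*s^2 - 28*s - 3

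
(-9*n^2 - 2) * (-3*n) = 27*n^3 + 6*n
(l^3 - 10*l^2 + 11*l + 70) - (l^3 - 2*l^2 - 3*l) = -8*l^2 + 14*l + 70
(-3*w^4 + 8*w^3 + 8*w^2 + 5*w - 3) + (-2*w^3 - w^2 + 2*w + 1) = -3*w^4 + 6*w^3 + 7*w^2 + 7*w - 2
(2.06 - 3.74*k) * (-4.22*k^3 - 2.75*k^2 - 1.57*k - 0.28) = 15.7828*k^4 + 1.5918*k^3 + 0.2068*k^2 - 2.187*k - 0.5768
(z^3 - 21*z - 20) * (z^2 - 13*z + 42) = z^5 - 13*z^4 + 21*z^3 + 253*z^2 - 622*z - 840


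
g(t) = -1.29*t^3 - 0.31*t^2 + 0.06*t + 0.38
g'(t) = -3.87*t^2 - 0.62*t + 0.06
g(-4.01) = 78.34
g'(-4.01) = -59.68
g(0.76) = -0.32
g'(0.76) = -2.65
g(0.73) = -0.24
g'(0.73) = -2.45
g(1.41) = -3.77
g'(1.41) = -8.51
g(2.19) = -14.52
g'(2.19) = -19.86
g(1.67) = -6.39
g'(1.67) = -11.77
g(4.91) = -159.50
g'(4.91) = -96.28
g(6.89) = -435.86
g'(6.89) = -187.93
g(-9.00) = 915.14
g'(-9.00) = -307.83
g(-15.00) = 4283.48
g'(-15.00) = -861.39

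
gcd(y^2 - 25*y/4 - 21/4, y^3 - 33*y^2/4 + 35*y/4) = y - 7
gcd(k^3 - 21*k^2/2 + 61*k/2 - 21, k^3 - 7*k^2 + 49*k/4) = k - 7/2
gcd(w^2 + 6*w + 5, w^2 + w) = w + 1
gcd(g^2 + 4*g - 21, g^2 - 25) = 1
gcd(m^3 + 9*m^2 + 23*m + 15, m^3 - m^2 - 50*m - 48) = m + 1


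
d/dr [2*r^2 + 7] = 4*r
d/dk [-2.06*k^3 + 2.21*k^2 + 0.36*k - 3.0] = -6.18*k^2 + 4.42*k + 0.36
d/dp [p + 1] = 1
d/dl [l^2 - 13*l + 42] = 2*l - 13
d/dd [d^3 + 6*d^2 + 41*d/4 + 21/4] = 3*d^2 + 12*d + 41/4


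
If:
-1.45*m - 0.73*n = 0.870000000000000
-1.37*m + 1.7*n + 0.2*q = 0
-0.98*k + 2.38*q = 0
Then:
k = 2.42857142857143*q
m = 0.0421344261348879*q - 0.426827508585611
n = -0.0836916683501198*q - 0.343972756918992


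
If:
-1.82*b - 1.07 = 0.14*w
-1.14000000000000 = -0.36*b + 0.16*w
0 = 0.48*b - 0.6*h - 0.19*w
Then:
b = -0.03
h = 2.25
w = -7.20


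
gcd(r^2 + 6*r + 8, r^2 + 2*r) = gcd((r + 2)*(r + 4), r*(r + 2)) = r + 2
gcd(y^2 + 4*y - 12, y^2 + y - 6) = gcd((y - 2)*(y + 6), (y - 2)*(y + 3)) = y - 2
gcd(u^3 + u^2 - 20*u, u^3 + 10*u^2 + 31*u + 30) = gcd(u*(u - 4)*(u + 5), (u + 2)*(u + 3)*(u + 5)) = u + 5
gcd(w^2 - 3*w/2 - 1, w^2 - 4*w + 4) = w - 2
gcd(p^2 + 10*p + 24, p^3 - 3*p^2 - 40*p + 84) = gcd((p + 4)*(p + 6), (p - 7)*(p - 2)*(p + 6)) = p + 6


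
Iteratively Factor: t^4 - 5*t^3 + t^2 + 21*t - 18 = (t - 3)*(t^3 - 2*t^2 - 5*t + 6) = (t - 3)*(t - 1)*(t^2 - t - 6) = (t - 3)*(t - 1)*(t + 2)*(t - 3)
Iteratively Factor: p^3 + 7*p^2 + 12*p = (p + 3)*(p^2 + 4*p) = (p + 3)*(p + 4)*(p)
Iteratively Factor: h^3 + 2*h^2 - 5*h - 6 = (h + 3)*(h^2 - h - 2) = (h + 1)*(h + 3)*(h - 2)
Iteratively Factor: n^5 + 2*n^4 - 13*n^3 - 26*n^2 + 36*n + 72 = (n - 3)*(n^4 + 5*n^3 + 2*n^2 - 20*n - 24) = (n - 3)*(n - 2)*(n^3 + 7*n^2 + 16*n + 12) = (n - 3)*(n - 2)*(n + 2)*(n^2 + 5*n + 6) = (n - 3)*(n - 2)*(n + 2)^2*(n + 3)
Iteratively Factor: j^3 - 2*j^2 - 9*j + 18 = (j - 2)*(j^2 - 9) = (j - 3)*(j - 2)*(j + 3)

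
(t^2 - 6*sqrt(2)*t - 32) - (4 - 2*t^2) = 3*t^2 - 6*sqrt(2)*t - 36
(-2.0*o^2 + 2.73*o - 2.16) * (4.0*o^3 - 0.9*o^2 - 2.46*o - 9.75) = -8.0*o^5 + 12.72*o^4 - 6.177*o^3 + 14.7282*o^2 - 21.3039*o + 21.06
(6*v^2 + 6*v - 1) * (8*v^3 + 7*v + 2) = 48*v^5 + 48*v^4 + 34*v^3 + 54*v^2 + 5*v - 2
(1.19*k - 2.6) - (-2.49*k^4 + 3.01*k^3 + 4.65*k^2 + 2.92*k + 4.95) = 2.49*k^4 - 3.01*k^3 - 4.65*k^2 - 1.73*k - 7.55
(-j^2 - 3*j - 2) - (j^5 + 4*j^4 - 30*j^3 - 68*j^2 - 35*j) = -j^5 - 4*j^4 + 30*j^3 + 67*j^2 + 32*j - 2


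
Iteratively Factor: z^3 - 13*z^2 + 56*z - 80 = (z - 4)*(z^2 - 9*z + 20) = (z - 5)*(z - 4)*(z - 4)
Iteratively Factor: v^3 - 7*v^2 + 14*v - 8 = (v - 4)*(v^2 - 3*v + 2) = (v - 4)*(v - 1)*(v - 2)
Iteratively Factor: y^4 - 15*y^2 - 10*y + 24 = (y - 4)*(y^3 + 4*y^2 + y - 6) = (y - 4)*(y - 1)*(y^2 + 5*y + 6) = (y - 4)*(y - 1)*(y + 3)*(y + 2)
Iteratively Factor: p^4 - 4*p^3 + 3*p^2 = (p - 1)*(p^3 - 3*p^2) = p*(p - 1)*(p^2 - 3*p) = p^2*(p - 1)*(p - 3)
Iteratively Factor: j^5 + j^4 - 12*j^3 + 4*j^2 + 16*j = (j)*(j^4 + j^3 - 12*j^2 + 4*j + 16) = j*(j - 2)*(j^3 + 3*j^2 - 6*j - 8) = j*(j - 2)*(j + 4)*(j^2 - j - 2) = j*(j - 2)*(j + 1)*(j + 4)*(j - 2)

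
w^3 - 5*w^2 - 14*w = w*(w - 7)*(w + 2)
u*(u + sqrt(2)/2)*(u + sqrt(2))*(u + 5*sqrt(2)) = u^4 + 13*sqrt(2)*u^3/2 + 16*u^2 + 5*sqrt(2)*u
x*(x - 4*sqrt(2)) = x^2 - 4*sqrt(2)*x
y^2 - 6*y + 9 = (y - 3)^2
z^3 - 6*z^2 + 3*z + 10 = (z - 5)*(z - 2)*(z + 1)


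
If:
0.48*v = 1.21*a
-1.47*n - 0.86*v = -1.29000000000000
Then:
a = 0.396694214876033*v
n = 0.877551020408163 - 0.585034013605442*v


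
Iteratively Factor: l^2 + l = (l)*(l + 1)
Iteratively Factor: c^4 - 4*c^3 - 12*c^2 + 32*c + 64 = (c + 2)*(c^3 - 6*c^2 + 32) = (c + 2)^2*(c^2 - 8*c + 16) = (c - 4)*(c + 2)^2*(c - 4)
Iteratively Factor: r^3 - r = (r - 1)*(r^2 + r) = r*(r - 1)*(r + 1)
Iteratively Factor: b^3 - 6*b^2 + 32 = (b + 2)*(b^2 - 8*b + 16) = (b - 4)*(b + 2)*(b - 4)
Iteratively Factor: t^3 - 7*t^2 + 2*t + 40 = (t - 5)*(t^2 - 2*t - 8) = (t - 5)*(t + 2)*(t - 4)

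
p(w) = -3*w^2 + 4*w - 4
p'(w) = 4 - 6*w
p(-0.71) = -8.35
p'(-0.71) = 8.26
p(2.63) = -14.23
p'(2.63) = -11.78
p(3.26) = -22.84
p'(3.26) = -15.56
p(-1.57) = -17.67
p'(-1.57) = 13.42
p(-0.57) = -7.25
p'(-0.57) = 7.42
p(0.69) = -2.67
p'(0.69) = -0.14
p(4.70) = -51.47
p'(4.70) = -24.20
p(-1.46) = -16.23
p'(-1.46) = 12.76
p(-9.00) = -283.00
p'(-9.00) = 58.00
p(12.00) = -388.00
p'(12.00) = -68.00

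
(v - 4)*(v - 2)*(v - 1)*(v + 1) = v^4 - 6*v^3 + 7*v^2 + 6*v - 8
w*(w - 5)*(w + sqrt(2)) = w^3 - 5*w^2 + sqrt(2)*w^2 - 5*sqrt(2)*w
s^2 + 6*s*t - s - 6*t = (s - 1)*(s + 6*t)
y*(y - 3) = y^2 - 3*y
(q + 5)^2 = q^2 + 10*q + 25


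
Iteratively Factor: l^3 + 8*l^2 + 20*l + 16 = (l + 2)*(l^2 + 6*l + 8) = (l + 2)*(l + 4)*(l + 2)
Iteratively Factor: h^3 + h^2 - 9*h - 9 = (h - 3)*(h^2 + 4*h + 3) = (h - 3)*(h + 3)*(h + 1)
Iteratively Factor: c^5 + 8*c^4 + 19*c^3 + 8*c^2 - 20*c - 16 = (c - 1)*(c^4 + 9*c^3 + 28*c^2 + 36*c + 16) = (c - 1)*(c + 4)*(c^3 + 5*c^2 + 8*c + 4) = (c - 1)*(c + 2)*(c + 4)*(c^2 + 3*c + 2) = (c - 1)*(c + 2)^2*(c + 4)*(c + 1)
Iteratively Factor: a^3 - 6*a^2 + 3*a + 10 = (a - 2)*(a^2 - 4*a - 5) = (a - 5)*(a - 2)*(a + 1)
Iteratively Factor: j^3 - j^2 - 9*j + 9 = (j - 1)*(j^2 - 9) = (j - 1)*(j + 3)*(j - 3)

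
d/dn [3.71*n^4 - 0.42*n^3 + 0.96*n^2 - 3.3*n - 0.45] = 14.84*n^3 - 1.26*n^2 + 1.92*n - 3.3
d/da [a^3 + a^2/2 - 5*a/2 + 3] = 3*a^2 + a - 5/2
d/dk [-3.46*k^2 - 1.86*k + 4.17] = -6.92*k - 1.86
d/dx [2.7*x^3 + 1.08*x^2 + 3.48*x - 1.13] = 8.1*x^2 + 2.16*x + 3.48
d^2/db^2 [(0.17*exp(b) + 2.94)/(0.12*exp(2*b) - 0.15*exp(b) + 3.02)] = (0.002448*exp(4*b) + 0.172404*exp(3*b) - 0.528408*exp(2*b) - 4.118664*exp(b) + 2.882288)*exp(b)/(0.001728*exp(6*b) - 0.00648*exp(5*b) + 0.138564*exp(4*b) - 0.329535*exp(3*b) + 3.487194*exp(2*b) - 4.10418*exp(b) + 27.543608)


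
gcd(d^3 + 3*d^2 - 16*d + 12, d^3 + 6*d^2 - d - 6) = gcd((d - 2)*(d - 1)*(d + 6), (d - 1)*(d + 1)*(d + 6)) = d^2 + 5*d - 6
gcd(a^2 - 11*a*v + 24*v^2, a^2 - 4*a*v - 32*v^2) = -a + 8*v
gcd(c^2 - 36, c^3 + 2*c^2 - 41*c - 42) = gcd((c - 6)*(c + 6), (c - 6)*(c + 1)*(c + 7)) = c - 6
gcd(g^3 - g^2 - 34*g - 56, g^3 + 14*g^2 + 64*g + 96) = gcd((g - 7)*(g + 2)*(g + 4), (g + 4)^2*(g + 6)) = g + 4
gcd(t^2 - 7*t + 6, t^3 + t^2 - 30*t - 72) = t - 6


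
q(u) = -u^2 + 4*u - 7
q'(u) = 4 - 2*u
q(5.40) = -14.56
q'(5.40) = -6.80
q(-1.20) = -13.24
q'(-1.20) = 6.40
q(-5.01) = -52.14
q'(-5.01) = 14.02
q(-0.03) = -7.12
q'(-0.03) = 4.06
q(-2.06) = -19.48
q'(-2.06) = 8.12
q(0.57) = -5.04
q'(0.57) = 2.86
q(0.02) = -6.92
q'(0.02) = 3.96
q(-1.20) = -13.24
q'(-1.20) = 6.40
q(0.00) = -7.00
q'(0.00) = 4.00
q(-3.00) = -28.00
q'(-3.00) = 10.00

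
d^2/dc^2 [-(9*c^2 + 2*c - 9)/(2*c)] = 9/c^3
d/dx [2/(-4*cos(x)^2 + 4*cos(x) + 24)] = (1 - 2*cos(x))*sin(x)/(2*(sin(x)^2 + cos(x) + 5)^2)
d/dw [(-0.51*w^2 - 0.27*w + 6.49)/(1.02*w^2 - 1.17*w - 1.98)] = (0.8721*w^2 - 11.22*w + 8.1279)/(1.0404*w^4 - 2.3868*w^3 - 2.6703*w^2 + 4.6332*w + 3.9204)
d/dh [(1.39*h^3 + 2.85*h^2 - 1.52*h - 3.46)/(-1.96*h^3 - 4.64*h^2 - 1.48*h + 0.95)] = (-0.863600000000002*h^4 - 10.0728*h^3 - 27.6541*h^2 - 26.6938*h - 6.5648)/(3.8416*h^6 + 18.1888*h^5 + 27.3312*h^4 + 10.0104*h^3 - 6.6256*h^2 - 2.812*h + 0.9025)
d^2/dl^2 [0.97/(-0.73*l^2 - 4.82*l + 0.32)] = (1.033826*l^2 + 6.826084*l - 0.97*(1.46*l + 4.82)*(2.92*l + 9.64) - 0.453184)/(0.73*l^2 + 4.82*l - 0.32)^3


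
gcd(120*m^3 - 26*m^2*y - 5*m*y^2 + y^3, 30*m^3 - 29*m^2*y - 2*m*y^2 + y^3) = -30*m^2 - m*y + y^2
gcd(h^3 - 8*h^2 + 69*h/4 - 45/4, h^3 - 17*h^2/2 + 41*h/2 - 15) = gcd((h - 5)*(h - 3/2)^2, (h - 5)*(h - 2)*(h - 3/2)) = h^2 - 13*h/2 + 15/2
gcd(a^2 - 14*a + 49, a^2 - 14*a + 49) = a^2 - 14*a + 49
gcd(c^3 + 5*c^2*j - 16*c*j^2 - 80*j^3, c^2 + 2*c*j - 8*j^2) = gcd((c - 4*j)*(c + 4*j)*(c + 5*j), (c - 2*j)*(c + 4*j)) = c + 4*j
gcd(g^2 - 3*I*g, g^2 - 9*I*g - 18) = g - 3*I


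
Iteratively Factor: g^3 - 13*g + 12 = (g - 1)*(g^2 + g - 12) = (g - 3)*(g - 1)*(g + 4)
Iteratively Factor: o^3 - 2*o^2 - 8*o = (o)*(o^2 - 2*o - 8) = o*(o + 2)*(o - 4)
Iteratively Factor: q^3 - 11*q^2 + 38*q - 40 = (q - 5)*(q^2 - 6*q + 8) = (q - 5)*(q - 4)*(q - 2)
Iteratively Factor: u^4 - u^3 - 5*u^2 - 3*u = (u + 1)*(u^3 - 2*u^2 - 3*u) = u*(u + 1)*(u^2 - 2*u - 3) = u*(u + 1)^2*(u - 3)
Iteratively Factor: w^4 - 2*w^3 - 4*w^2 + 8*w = (w + 2)*(w^3 - 4*w^2 + 4*w) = w*(w + 2)*(w^2 - 4*w + 4) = w*(w - 2)*(w + 2)*(w - 2)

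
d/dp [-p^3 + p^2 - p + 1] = -3*p^2 + 2*p - 1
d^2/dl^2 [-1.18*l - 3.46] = 0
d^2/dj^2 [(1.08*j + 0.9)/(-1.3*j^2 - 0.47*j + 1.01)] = (-(1.08*j + 0.9)*(2.6*j + 0.47)*(5.2*j + 0.94) + (8.424*j + 3.3552)*(1.3*j^2 + 0.47*j - 1.01))/(1.3*j^2 + 0.47*j - 1.01)^3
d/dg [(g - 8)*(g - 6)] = 2*g - 14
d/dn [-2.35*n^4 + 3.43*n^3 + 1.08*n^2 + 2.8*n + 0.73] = -9.4*n^3 + 10.29*n^2 + 2.16*n + 2.8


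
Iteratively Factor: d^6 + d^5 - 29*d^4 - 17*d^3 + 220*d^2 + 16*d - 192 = (d + 4)*(d^5 - 3*d^4 - 17*d^3 + 51*d^2 + 16*d - 48) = (d - 4)*(d + 4)*(d^4 + d^3 - 13*d^2 - d + 12) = (d - 4)*(d - 1)*(d + 4)*(d^3 + 2*d^2 - 11*d - 12) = (d - 4)*(d - 3)*(d - 1)*(d + 4)*(d^2 + 5*d + 4) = (d - 4)*(d - 3)*(d - 1)*(d + 4)^2*(d + 1)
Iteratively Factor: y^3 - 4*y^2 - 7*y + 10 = (y + 2)*(y^2 - 6*y + 5) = (y - 1)*(y + 2)*(y - 5)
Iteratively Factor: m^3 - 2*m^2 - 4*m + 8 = (m - 2)*(m^2 - 4) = (m - 2)^2*(m + 2)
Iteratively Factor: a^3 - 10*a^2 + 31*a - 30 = (a - 3)*(a^2 - 7*a + 10) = (a - 3)*(a - 2)*(a - 5)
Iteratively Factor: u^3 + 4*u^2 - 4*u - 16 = (u - 2)*(u^2 + 6*u + 8) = (u - 2)*(u + 2)*(u + 4)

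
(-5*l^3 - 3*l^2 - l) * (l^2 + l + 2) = -5*l^5 - 8*l^4 - 14*l^3 - 7*l^2 - 2*l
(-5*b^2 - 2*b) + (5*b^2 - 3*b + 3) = 3 - 5*b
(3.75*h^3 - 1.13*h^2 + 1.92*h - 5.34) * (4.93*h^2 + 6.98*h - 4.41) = 18.4875*h^5 + 20.6041*h^4 - 14.9593*h^3 - 7.9413*h^2 - 45.7404*h + 23.5494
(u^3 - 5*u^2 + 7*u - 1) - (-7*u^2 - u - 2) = u^3 + 2*u^2 + 8*u + 1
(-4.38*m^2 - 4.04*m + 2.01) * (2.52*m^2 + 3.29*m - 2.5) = -11.0376*m^4 - 24.591*m^3 + 2.7236*m^2 + 16.7129*m - 5.025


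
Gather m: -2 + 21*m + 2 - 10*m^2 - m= -10*m^2 + 20*m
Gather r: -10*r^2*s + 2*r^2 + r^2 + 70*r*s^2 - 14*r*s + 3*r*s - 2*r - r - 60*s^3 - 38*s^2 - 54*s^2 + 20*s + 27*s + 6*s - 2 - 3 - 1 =r^2*(3 - 10*s) + r*(70*s^2 - 11*s - 3) - 60*s^3 - 92*s^2 + 53*s - 6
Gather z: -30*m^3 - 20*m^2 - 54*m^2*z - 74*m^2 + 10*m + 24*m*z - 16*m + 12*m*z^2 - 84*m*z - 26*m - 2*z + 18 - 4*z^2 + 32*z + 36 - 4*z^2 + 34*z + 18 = -30*m^3 - 94*m^2 - 32*m + z^2*(12*m - 8) + z*(-54*m^2 - 60*m + 64) + 72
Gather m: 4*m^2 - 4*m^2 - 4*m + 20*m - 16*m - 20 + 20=0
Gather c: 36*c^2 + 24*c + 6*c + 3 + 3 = 36*c^2 + 30*c + 6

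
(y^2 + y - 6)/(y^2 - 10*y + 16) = (y + 3)/(y - 8)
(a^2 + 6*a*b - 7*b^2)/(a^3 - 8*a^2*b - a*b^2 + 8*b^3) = (a + 7*b)/(a^2 - 7*a*b - 8*b^2)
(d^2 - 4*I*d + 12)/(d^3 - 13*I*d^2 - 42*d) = (d + 2*I)/(d*(d - 7*I))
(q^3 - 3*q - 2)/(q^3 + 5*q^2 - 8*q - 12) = (q + 1)/(q + 6)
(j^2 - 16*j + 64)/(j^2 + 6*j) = (j^2 - 16*j + 64)/(j*(j + 6))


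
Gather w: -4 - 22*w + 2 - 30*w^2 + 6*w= -30*w^2 - 16*w - 2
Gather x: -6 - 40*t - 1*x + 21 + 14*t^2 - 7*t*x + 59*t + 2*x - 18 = 14*t^2 + 19*t + x*(1 - 7*t) - 3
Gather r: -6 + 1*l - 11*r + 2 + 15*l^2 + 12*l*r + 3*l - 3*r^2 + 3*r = 15*l^2 + 4*l - 3*r^2 + r*(12*l - 8) - 4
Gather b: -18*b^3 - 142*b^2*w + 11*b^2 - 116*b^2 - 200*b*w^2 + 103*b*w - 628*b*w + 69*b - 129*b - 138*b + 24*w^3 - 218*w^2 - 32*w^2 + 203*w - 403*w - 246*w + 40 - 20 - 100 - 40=-18*b^3 + b^2*(-142*w - 105) + b*(-200*w^2 - 525*w - 198) + 24*w^3 - 250*w^2 - 446*w - 120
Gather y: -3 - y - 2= -y - 5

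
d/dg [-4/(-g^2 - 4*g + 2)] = 8*(-g - 2)/(g^2 + 4*g - 2)^2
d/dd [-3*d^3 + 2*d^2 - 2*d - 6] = -9*d^2 + 4*d - 2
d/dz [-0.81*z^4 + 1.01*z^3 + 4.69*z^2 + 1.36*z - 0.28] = -3.24*z^3 + 3.03*z^2 + 9.38*z + 1.36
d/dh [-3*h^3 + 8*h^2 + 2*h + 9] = -9*h^2 + 16*h + 2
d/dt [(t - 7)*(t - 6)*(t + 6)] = 3*t^2 - 14*t - 36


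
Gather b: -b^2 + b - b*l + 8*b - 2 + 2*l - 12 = -b^2 + b*(9 - l) + 2*l - 14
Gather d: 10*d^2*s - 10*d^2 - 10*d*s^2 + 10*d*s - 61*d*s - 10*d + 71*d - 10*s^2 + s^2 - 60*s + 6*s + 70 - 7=d^2*(10*s - 10) + d*(-10*s^2 - 51*s + 61) - 9*s^2 - 54*s + 63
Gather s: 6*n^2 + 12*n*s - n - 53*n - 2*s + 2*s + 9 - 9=6*n^2 + 12*n*s - 54*n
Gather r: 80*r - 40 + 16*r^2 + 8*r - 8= 16*r^2 + 88*r - 48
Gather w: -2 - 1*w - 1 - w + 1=-2*w - 2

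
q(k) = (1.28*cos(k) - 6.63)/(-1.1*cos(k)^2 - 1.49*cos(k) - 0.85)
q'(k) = (-2.2*sin(k)*cos(k) - 1.49*sin(k))*(1.28*cos(k) - 6.63)/(-1.1*cos(k)^2 - 1.49*cos(k) - 0.85)^2 - 1.28*sin(k)/(-1.1*cos(k)^2 - 1.49*cos(k) - 0.85)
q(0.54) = 1.88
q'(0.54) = 1.34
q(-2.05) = 18.19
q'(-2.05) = -22.21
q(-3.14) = 17.20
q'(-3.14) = 0.04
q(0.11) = 1.57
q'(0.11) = 0.23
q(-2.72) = 19.19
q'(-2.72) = 8.71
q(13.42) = 2.51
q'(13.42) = 2.83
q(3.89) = 21.70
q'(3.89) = 2.67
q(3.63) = 19.80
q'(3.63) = 9.20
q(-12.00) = 1.92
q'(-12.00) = 1.43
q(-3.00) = 17.43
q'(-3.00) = 3.34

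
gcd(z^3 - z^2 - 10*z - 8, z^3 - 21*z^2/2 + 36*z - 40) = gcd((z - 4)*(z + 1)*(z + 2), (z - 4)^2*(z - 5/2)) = z - 4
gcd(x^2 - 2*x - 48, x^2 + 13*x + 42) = x + 6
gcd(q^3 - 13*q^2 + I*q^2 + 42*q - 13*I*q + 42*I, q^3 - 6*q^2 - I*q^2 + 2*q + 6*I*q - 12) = q^2 + q*(-6 + I) - 6*I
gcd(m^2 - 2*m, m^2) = m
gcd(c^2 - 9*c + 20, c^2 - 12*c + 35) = c - 5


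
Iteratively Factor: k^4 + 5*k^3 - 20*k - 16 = (k + 2)*(k^3 + 3*k^2 - 6*k - 8) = (k + 1)*(k + 2)*(k^2 + 2*k - 8) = (k + 1)*(k + 2)*(k + 4)*(k - 2)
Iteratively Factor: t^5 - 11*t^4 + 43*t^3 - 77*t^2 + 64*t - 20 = (t - 1)*(t^4 - 10*t^3 + 33*t^2 - 44*t + 20) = (t - 2)*(t - 1)*(t^3 - 8*t^2 + 17*t - 10) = (t - 2)^2*(t - 1)*(t^2 - 6*t + 5) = (t - 2)^2*(t - 1)^2*(t - 5)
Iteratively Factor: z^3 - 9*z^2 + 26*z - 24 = (z - 4)*(z^2 - 5*z + 6) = (z - 4)*(z - 2)*(z - 3)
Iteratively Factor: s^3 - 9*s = (s - 3)*(s^2 + 3*s) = (s - 3)*(s + 3)*(s)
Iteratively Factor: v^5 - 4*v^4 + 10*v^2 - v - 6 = (v + 1)*(v^4 - 5*v^3 + 5*v^2 + 5*v - 6) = (v - 3)*(v + 1)*(v^3 - 2*v^2 - v + 2) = (v - 3)*(v - 1)*(v + 1)*(v^2 - v - 2) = (v - 3)*(v - 1)*(v + 1)^2*(v - 2)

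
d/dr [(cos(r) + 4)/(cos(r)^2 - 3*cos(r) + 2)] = (cos(r)^2 + 8*cos(r) - 14)*sin(r)/(cos(r)^2 - 3*cos(r) + 2)^2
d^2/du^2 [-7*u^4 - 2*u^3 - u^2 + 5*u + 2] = -84*u^2 - 12*u - 2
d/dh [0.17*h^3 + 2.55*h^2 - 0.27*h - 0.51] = 0.51*h^2 + 5.1*h - 0.27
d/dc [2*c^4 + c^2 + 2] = 8*c^3 + 2*c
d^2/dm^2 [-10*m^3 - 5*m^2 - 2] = -60*m - 10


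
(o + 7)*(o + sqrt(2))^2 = o^3 + 2*sqrt(2)*o^2 + 7*o^2 + 2*o + 14*sqrt(2)*o + 14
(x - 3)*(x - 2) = x^2 - 5*x + 6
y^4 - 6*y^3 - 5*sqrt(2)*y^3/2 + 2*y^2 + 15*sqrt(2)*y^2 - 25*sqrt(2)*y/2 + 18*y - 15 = (y - 5)*(y - 1)*(y - 3*sqrt(2))*(y + sqrt(2)/2)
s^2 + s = s*(s + 1)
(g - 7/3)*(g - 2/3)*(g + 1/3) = g^3 - 8*g^2/3 + 5*g/9 + 14/27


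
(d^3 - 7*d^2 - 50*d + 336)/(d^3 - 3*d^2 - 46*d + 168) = (d - 8)/(d - 4)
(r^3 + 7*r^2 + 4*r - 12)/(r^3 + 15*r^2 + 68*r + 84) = (r - 1)/(r + 7)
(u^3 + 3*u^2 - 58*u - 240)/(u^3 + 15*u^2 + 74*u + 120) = (u - 8)/(u + 4)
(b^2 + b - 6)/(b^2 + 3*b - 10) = (b + 3)/(b + 5)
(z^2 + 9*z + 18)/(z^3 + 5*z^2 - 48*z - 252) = (z + 3)/(z^2 - z - 42)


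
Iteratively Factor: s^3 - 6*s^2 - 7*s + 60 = (s - 5)*(s^2 - s - 12) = (s - 5)*(s + 3)*(s - 4)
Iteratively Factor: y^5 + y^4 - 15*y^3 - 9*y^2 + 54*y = (y - 3)*(y^4 + 4*y^3 - 3*y^2 - 18*y) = (y - 3)*(y - 2)*(y^3 + 6*y^2 + 9*y) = y*(y - 3)*(y - 2)*(y^2 + 6*y + 9) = y*(y - 3)*(y - 2)*(y + 3)*(y + 3)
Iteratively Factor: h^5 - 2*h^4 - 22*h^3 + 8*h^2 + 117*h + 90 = (h + 2)*(h^4 - 4*h^3 - 14*h^2 + 36*h + 45) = (h - 5)*(h + 2)*(h^3 + h^2 - 9*h - 9) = (h - 5)*(h + 1)*(h + 2)*(h^2 - 9) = (h - 5)*(h - 3)*(h + 1)*(h + 2)*(h + 3)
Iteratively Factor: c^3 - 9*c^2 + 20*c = (c - 4)*(c^2 - 5*c) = c*(c - 4)*(c - 5)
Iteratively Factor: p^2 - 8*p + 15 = (p - 5)*(p - 3)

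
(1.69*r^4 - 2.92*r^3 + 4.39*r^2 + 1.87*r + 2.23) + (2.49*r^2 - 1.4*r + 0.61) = 1.69*r^4 - 2.92*r^3 + 6.88*r^2 + 0.47*r + 2.84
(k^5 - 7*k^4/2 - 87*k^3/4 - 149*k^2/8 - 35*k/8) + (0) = k^5 - 7*k^4/2 - 87*k^3/4 - 149*k^2/8 - 35*k/8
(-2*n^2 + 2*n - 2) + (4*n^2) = 2*n^2 + 2*n - 2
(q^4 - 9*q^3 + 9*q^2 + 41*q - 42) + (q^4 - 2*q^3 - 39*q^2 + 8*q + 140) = 2*q^4 - 11*q^3 - 30*q^2 + 49*q + 98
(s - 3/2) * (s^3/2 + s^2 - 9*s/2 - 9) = s^4/2 + s^3/4 - 6*s^2 - 9*s/4 + 27/2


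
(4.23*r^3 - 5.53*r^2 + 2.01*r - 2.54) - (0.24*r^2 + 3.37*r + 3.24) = 4.23*r^3 - 5.77*r^2 - 1.36*r - 5.78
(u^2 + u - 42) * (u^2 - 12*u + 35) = u^4 - 11*u^3 - 19*u^2 + 539*u - 1470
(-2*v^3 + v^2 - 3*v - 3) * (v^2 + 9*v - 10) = -2*v^5 - 17*v^4 + 26*v^3 - 40*v^2 + 3*v + 30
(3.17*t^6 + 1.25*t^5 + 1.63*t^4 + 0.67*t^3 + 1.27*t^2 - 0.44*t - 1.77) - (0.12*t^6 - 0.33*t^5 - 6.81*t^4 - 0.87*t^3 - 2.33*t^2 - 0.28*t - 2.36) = 3.05*t^6 + 1.58*t^5 + 8.44*t^4 + 1.54*t^3 + 3.6*t^2 - 0.16*t + 0.59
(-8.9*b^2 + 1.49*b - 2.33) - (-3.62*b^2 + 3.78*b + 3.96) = -5.28*b^2 - 2.29*b - 6.29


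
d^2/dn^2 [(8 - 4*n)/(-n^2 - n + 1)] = 8*((1 - 3*n)*(n^2 + n - 1) + (n - 2)*(2*n + 1)^2)/(n^2 + n - 1)^3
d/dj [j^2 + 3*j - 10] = 2*j + 3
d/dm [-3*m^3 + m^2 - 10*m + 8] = -9*m^2 + 2*m - 10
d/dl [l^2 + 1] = 2*l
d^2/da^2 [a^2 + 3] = 2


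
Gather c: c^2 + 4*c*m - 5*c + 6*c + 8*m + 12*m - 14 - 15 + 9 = c^2 + c*(4*m + 1) + 20*m - 20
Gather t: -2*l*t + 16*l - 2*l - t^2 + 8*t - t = 14*l - t^2 + t*(7 - 2*l)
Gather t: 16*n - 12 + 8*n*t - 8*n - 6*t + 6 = 8*n + t*(8*n - 6) - 6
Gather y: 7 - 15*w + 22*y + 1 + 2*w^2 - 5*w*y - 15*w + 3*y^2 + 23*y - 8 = 2*w^2 - 30*w + 3*y^2 + y*(45 - 5*w)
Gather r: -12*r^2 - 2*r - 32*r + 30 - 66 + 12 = -12*r^2 - 34*r - 24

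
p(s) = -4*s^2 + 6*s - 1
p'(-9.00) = 78.00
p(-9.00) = -379.00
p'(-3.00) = 30.00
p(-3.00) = -55.00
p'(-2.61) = 26.88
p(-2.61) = -43.91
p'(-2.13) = 23.04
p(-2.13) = -31.93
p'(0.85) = -0.80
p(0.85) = 1.21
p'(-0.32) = 8.56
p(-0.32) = -3.33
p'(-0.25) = 8.00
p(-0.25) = -2.75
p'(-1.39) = 17.12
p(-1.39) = -17.07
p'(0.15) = 4.80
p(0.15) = -0.19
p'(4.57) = -30.56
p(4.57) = -57.12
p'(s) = 6 - 8*s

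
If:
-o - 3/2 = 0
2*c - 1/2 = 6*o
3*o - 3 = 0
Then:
No Solution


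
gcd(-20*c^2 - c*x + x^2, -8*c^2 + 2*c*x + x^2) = 4*c + x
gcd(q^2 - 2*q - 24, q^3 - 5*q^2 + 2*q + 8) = 1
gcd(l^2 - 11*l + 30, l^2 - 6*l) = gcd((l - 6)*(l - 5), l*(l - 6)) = l - 6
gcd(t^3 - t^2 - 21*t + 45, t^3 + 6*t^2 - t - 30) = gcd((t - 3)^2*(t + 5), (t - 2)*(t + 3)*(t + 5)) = t + 5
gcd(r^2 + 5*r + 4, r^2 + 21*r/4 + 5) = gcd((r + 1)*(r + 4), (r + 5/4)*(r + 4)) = r + 4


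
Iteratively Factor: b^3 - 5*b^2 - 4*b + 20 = (b - 5)*(b^2 - 4) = (b - 5)*(b - 2)*(b + 2)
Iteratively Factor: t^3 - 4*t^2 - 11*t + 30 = (t - 5)*(t^2 + t - 6) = (t - 5)*(t + 3)*(t - 2)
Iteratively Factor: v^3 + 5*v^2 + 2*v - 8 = (v + 2)*(v^2 + 3*v - 4) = (v - 1)*(v + 2)*(v + 4)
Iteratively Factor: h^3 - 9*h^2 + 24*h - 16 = (h - 4)*(h^2 - 5*h + 4) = (h - 4)^2*(h - 1)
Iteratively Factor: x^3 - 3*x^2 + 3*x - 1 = (x - 1)*(x^2 - 2*x + 1) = (x - 1)^2*(x - 1)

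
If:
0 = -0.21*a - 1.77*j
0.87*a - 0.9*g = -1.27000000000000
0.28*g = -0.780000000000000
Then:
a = -4.34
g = -2.79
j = 0.52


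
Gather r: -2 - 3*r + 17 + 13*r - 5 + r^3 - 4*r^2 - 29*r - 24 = r^3 - 4*r^2 - 19*r - 14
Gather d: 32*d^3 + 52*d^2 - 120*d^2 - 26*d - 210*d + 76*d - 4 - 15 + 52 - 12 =32*d^3 - 68*d^2 - 160*d + 21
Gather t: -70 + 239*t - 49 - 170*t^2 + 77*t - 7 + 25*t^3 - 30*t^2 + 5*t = 25*t^3 - 200*t^2 + 321*t - 126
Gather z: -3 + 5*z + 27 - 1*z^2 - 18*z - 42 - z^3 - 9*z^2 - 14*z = -z^3 - 10*z^2 - 27*z - 18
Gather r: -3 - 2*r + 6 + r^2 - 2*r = r^2 - 4*r + 3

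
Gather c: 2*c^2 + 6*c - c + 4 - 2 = 2*c^2 + 5*c + 2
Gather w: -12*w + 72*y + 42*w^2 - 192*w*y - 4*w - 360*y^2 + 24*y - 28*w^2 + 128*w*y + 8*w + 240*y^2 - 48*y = 14*w^2 + w*(-64*y - 8) - 120*y^2 + 48*y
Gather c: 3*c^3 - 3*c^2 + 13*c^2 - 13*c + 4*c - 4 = 3*c^3 + 10*c^2 - 9*c - 4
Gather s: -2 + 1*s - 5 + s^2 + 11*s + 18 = s^2 + 12*s + 11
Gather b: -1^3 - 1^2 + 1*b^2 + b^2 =2*b^2 - 2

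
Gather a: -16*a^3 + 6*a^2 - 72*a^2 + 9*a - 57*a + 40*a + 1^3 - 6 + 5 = -16*a^3 - 66*a^2 - 8*a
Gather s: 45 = 45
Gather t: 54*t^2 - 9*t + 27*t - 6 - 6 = 54*t^2 + 18*t - 12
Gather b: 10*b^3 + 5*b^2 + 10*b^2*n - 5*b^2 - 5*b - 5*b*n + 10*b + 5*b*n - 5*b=10*b^3 + 10*b^2*n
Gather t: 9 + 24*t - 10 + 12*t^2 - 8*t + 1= 12*t^2 + 16*t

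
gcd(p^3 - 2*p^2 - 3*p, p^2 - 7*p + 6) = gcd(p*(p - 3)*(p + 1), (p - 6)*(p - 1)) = 1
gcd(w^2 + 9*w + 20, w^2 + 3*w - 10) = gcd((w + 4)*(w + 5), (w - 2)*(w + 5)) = w + 5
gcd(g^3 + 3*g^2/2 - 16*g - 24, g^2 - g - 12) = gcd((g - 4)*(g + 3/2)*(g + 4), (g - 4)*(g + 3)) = g - 4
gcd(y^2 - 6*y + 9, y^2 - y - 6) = y - 3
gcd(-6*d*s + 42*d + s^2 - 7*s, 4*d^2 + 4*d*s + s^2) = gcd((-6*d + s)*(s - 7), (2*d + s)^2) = 1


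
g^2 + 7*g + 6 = (g + 1)*(g + 6)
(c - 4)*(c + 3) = c^2 - c - 12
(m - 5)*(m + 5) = m^2 - 25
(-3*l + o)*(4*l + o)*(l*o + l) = -12*l^3*o - 12*l^3 + l^2*o^2 + l^2*o + l*o^3 + l*o^2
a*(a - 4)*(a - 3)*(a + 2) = a^4 - 5*a^3 - 2*a^2 + 24*a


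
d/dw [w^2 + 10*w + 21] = 2*w + 10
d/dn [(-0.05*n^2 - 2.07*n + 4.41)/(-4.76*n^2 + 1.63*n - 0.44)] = (-9.9347*n^2 + 42.0272*n - 6.2775)/(22.6576*n^4 - 15.5176*n^3 + 6.8457*n^2 - 1.4344*n + 0.1936)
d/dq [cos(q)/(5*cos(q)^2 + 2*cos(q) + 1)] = (sin(q) + 5*sin(3*q))/(4*cos(q) + 5*cos(2*q) + 7)^2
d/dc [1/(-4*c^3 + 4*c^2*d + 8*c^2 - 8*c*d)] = (3*c^2/4 - c*d/2 - c + d/2)/(c^2*(c^2 - c*d - 2*c + 2*d)^2)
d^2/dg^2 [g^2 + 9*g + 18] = 2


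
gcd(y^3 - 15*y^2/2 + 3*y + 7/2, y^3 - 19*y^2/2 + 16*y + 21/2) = y^2 - 13*y/2 - 7/2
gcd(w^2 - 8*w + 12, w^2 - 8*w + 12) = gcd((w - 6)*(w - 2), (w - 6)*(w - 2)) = w^2 - 8*w + 12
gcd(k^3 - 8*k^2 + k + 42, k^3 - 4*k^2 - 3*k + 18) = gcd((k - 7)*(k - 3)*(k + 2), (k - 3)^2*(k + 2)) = k^2 - k - 6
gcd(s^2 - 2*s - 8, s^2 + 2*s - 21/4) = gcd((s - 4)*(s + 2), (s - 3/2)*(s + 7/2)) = 1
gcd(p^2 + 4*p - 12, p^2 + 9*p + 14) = 1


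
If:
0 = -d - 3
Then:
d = -3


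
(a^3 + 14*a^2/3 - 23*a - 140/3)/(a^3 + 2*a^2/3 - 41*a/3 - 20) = (a + 7)/(a + 3)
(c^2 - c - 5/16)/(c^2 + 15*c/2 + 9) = (16*c^2 - 16*c - 5)/(8*(2*c^2 + 15*c + 18))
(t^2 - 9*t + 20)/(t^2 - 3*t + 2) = (t^2 - 9*t + 20)/(t^2 - 3*t + 2)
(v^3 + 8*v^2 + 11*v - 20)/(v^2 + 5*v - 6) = (v^2 + 9*v + 20)/(v + 6)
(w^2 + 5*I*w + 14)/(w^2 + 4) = (w + 7*I)/(w + 2*I)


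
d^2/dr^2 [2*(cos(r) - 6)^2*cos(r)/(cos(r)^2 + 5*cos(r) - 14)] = 2*(1922*(1 - cos(r)^2)^2 - cos(r)^7 - 15*cos(r)^6 - 168*cos(r)^5 - 7038*cos(r)^3 + 9304*cos(r)^2 - 2856*cos(r) - 1586)/((cos(r) - 2)^3*(cos(r) + 7)^3)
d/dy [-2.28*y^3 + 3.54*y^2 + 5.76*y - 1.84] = -6.84*y^2 + 7.08*y + 5.76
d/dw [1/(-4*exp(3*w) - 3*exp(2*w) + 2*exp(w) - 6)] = (12*exp(2*w) + 6*exp(w) - 2)*exp(w)/(4*exp(3*w) + 3*exp(2*w) - 2*exp(w) + 6)^2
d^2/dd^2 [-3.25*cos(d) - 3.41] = 3.25*cos(d)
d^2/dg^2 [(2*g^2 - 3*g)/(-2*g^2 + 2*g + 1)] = 4*(2*g^3 - 6*g^2 + 9*g - 4)/(8*g^6 - 24*g^5 + 12*g^4 + 16*g^3 - 6*g^2 - 6*g - 1)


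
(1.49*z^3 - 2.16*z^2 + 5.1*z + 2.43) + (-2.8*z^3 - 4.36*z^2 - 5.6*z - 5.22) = -1.31*z^3 - 6.52*z^2 - 0.5*z - 2.79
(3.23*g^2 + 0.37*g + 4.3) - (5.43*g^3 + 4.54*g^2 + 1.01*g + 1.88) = -5.43*g^3 - 1.31*g^2 - 0.64*g + 2.42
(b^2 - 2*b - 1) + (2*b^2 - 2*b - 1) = 3*b^2 - 4*b - 2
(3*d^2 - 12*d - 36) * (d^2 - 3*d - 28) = 3*d^4 - 21*d^3 - 84*d^2 + 444*d + 1008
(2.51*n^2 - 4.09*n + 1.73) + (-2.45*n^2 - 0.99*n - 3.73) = 0.0599999999999996*n^2 - 5.08*n - 2.0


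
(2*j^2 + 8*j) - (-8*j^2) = 10*j^2 + 8*j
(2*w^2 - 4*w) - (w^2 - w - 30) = w^2 - 3*w + 30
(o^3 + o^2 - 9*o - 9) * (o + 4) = o^4 + 5*o^3 - 5*o^2 - 45*o - 36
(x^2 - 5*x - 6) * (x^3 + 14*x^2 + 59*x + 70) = x^5 + 9*x^4 - 17*x^3 - 309*x^2 - 704*x - 420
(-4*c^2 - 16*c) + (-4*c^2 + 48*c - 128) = -8*c^2 + 32*c - 128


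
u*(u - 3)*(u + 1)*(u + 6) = u^4 + 4*u^3 - 15*u^2 - 18*u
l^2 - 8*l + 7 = (l - 7)*(l - 1)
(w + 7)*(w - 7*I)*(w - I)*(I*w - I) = I*w^4 + 8*w^3 + 6*I*w^3 + 48*w^2 - 14*I*w^2 - 56*w - 42*I*w + 49*I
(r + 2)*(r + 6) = r^2 + 8*r + 12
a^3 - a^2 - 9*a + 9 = (a - 3)*(a - 1)*(a + 3)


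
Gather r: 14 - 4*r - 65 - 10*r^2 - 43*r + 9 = -10*r^2 - 47*r - 42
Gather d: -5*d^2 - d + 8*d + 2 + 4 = -5*d^2 + 7*d + 6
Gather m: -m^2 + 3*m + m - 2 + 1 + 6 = -m^2 + 4*m + 5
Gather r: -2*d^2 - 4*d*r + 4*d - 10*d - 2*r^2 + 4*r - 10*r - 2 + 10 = -2*d^2 - 6*d - 2*r^2 + r*(-4*d - 6) + 8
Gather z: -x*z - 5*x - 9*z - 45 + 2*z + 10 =-5*x + z*(-x - 7) - 35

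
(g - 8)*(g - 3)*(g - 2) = g^3 - 13*g^2 + 46*g - 48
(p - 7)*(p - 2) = p^2 - 9*p + 14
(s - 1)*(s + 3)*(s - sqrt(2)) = s^3 - sqrt(2)*s^2 + 2*s^2 - 3*s - 2*sqrt(2)*s + 3*sqrt(2)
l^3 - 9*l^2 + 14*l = l*(l - 7)*(l - 2)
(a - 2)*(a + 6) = a^2 + 4*a - 12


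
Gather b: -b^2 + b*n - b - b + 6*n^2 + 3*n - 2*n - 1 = -b^2 + b*(n - 2) + 6*n^2 + n - 1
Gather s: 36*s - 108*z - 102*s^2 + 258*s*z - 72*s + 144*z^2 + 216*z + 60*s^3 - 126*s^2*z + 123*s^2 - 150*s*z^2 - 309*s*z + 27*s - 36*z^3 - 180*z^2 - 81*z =60*s^3 + s^2*(21 - 126*z) + s*(-150*z^2 - 51*z - 9) - 36*z^3 - 36*z^2 + 27*z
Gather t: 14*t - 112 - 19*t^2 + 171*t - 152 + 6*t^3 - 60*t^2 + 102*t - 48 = 6*t^3 - 79*t^2 + 287*t - 312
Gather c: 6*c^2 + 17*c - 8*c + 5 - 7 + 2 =6*c^2 + 9*c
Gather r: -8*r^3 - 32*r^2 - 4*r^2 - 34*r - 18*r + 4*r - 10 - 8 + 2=-8*r^3 - 36*r^2 - 48*r - 16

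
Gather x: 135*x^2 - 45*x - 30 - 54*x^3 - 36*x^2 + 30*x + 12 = -54*x^3 + 99*x^2 - 15*x - 18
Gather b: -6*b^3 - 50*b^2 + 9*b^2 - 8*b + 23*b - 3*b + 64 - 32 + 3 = -6*b^3 - 41*b^2 + 12*b + 35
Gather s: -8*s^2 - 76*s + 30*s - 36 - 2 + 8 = -8*s^2 - 46*s - 30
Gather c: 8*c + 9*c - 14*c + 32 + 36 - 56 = 3*c + 12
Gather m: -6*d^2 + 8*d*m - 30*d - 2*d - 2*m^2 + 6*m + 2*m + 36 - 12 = -6*d^2 - 32*d - 2*m^2 + m*(8*d + 8) + 24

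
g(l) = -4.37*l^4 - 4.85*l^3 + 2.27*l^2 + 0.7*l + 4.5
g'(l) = -17.48*l^3 - 14.55*l^2 + 4.54*l + 0.7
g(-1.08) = 6.56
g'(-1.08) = 0.85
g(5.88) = -6122.74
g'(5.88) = -4029.30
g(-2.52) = -81.47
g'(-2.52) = 176.59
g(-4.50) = -1302.70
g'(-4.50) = 1278.50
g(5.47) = -4629.82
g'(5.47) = -3270.72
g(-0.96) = 6.50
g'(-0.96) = -1.60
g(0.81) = 2.10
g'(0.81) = -14.46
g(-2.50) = -77.98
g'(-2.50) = 171.54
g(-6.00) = -4533.90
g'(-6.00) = 3225.34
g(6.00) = -6620.70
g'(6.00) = -4271.54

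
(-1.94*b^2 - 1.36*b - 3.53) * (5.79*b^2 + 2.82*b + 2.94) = -11.2326*b^4 - 13.3452*b^3 - 29.9775*b^2 - 13.953*b - 10.3782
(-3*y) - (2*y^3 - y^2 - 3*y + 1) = -2*y^3 + y^2 - 1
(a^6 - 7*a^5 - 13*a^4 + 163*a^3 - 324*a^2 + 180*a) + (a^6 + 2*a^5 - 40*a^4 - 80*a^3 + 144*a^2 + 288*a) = 2*a^6 - 5*a^5 - 53*a^4 + 83*a^3 - 180*a^2 + 468*a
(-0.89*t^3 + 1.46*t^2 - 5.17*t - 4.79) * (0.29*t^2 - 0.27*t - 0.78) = -0.2581*t^5 + 0.6637*t^4 - 1.1993*t^3 - 1.132*t^2 + 5.3259*t + 3.7362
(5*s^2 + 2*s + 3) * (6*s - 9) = 30*s^3 - 33*s^2 - 27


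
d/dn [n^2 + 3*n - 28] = 2*n + 3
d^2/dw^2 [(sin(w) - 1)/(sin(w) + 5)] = 6*(sin(w)^2 - 5*sin(w) - 2)/(sin(w) + 5)^3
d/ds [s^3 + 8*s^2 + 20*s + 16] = 3*s^2 + 16*s + 20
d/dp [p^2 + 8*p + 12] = 2*p + 8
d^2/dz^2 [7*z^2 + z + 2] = 14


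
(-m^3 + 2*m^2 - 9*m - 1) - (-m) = -m^3 + 2*m^2 - 8*m - 1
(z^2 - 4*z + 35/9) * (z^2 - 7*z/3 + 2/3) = z^4 - 19*z^3/3 + 125*z^2/9 - 317*z/27 + 70/27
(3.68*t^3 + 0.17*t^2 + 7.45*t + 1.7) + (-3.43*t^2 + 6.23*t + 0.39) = 3.68*t^3 - 3.26*t^2 + 13.68*t + 2.09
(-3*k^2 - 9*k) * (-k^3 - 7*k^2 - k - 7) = 3*k^5 + 30*k^4 + 66*k^3 + 30*k^2 + 63*k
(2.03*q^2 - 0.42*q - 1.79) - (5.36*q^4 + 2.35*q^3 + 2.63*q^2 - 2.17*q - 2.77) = -5.36*q^4 - 2.35*q^3 - 0.6*q^2 + 1.75*q + 0.98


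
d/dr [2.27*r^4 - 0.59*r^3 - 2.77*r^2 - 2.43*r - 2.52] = 9.08*r^3 - 1.77*r^2 - 5.54*r - 2.43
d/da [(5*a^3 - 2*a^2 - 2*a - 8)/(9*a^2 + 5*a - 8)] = (45*a^4 + 50*a^3 - 112*a^2 + 176*a + 56)/(81*a^4 + 90*a^3 - 119*a^2 - 80*a + 64)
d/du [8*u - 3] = 8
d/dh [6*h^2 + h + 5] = 12*h + 1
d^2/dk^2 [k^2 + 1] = 2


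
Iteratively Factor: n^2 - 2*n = (n)*(n - 2)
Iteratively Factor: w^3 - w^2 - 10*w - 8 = (w - 4)*(w^2 + 3*w + 2) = (w - 4)*(w + 1)*(w + 2)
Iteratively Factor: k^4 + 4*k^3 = (k)*(k^3 + 4*k^2) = k^2*(k^2 + 4*k) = k^2*(k + 4)*(k)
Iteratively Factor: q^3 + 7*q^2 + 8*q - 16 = (q - 1)*(q^2 + 8*q + 16) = (q - 1)*(q + 4)*(q + 4)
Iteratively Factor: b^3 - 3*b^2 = (b)*(b^2 - 3*b) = b^2*(b - 3)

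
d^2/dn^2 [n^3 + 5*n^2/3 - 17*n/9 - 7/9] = 6*n + 10/3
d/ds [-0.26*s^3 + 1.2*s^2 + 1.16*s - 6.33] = -0.78*s^2 + 2.4*s + 1.16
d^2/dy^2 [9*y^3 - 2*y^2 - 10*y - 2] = 54*y - 4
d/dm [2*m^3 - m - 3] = 6*m^2 - 1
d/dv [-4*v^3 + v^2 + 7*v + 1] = -12*v^2 + 2*v + 7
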